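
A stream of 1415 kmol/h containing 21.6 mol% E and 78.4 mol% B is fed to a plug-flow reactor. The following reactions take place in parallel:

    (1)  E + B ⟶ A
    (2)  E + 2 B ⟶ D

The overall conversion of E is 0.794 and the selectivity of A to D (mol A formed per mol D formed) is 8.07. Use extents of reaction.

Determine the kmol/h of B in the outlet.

Conversion of E: E consumed = 0.794 × 305.6 = 242.7 kmol/h = 1ξ₁ + 1ξ₂.
Selectivity: 1ξ₁ / (1ξ₂) = 8.07 → ξ₁ = 8.07 ξ₂.
Substitute: (1·8.07 + 1) ξ₂ = 242.7 → ξ₂ = 26.76 kmol/h, ξ₁ = 215.9 kmol/h.
Outlet amounts (n = n₀ + Σ ν·ξ):
  E: 305.6 − 1(215.9) − 1(26.76) = 62.96
  B: 1109 − 1(215.9) − 2(26.76) = 839.9
  A: 0 + 1(215.9) = 215.9
  D: 0 + 1(26.76) = 26.76

840 kmol/h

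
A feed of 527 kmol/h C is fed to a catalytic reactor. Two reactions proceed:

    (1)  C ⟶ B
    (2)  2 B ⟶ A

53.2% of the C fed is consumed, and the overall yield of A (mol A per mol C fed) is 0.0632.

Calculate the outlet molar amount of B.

214 kmol/h

Conversion of C: C consumed = 1ξ₁ = 0.532 × 527 → ξ₁ = 280.4 kmol/h.
Yield of A: 1ξ₂ / 527 = 0.0632 → ξ₂ = 33.31 kmol/h.
Outlet amounts (n = n₀ + Σ ν·ξ):
  C: 527 − 1(280.4) = 246.6
  B: 0 + 1(280.4) − 2(33.31) = 213.8
  A: 0 + 1(33.31) = 33.31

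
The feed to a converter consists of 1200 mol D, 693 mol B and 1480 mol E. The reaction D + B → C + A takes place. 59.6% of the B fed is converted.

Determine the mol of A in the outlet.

B reacted = 0.596 × 693 = 413 mol; ν_B = −1, so ξ = 413/1 = 413 mol.
Outlet amounts (n = n₀ + ν ξ):
  D: 1200 − 1(413) = 787
  B: 693 − 1(413) = 280
  C: 0 + 1(413) = 413
  A: 0 + 1(413) = 413
  E: 1480 (inert)

413 mol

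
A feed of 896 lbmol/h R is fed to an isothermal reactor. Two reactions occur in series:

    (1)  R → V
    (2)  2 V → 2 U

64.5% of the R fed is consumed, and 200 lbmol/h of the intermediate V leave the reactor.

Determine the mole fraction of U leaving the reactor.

0.422

Conversion of R: R consumed = 1ξ₁ = 0.645 × 896 → ξ₁ = 577.9 lbmol/h.
V balance: n_V = 0 + 1ξ₁ − 2ξ₂ = 200 → ξ₂ = (1·577.9 − 200)/2 = 189 lbmol/h.
Outlet amounts (n = n₀ + Σ ν·ξ):
  R: 896 − 1(577.9) = 318.1
  V: 0 + 1(577.9) − 2(189) = 200
  U: 0 + 2(189) = 377.9
Total out = 896 lbmol/h; y_U = 377.9 / 896 = 0.4218.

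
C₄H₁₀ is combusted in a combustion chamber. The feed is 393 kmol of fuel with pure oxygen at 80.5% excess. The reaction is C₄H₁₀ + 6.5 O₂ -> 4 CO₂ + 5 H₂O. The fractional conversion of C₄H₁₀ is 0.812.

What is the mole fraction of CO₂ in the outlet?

Stoichiometric O₂ = 6.5 × 393 = 2554 kmol; O₂ fed = 2554 × 1.805 = 4611 kmol.
Fuel reacted = 0.812 × 393 → ξ = 319.1 kmol.
Outlet (n = n₀ + ν ξ):
  C₄H₁₀: 393 − 1(319.1) = 73.88
  O₂: 4611 − 6.5(319.1) = 2537
  CO₂: 0 + 4(319.1) = 1276
  H₂O: 0 + 5(319.1) = 1596
Total out = 5483 kmol; y_CO₂ = 1276 / 5483 = 0.2328.

0.233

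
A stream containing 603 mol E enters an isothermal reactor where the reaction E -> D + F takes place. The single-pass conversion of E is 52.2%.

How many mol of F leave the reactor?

E reacted = 0.522 × 603 = 314.8 mol; ν_E = −1, so ξ = 314.8/1 = 314.8 mol.
Outlet amounts (n = n₀ + ν ξ):
  E: 603 − 1(314.8) = 288.2
  D: 0 + 1(314.8) = 314.8
  F: 0 + 1(314.8) = 314.8

315 mol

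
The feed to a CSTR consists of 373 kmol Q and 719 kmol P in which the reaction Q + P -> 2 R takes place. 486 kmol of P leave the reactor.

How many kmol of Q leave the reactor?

140 kmol

For P: n = n₀ − 1ξ → 486 = 719 − 1ξ, giving ξ = 233 kmol.
Outlet amounts (n = n₀ + ν ξ):
  Q: 373 − 1(233) = 140
  P: 719 − 1(233) = 486
  R: 0 + 2(233) = 466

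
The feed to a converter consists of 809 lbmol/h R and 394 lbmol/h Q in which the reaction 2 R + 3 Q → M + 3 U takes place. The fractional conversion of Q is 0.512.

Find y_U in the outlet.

Q reacted = 0.512 × 394 = 201.7 lbmol/h; ν_Q = −3, so ξ = 201.7/3 = 67.24 lbmol/h.
Outlet amounts (n = n₀ + ν ξ):
  R: 809 − 2(67.24) = 674.5
  Q: 394 − 3(67.24) = 192.3
  M: 0 + 1(67.24) = 67.24
  U: 0 + 3(67.24) = 201.7
Total out = 1136 lbmol/h; y_U = 201.7 / 1136 = 0.1776.

0.178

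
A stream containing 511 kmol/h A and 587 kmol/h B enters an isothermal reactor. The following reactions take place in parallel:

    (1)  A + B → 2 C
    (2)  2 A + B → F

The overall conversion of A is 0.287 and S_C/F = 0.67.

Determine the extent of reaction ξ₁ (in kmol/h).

ξ₁ = 21 kmol/h

Conversion of A: A consumed = 0.287 × 511 = 146.7 kmol/h = 1ξ₁ + 2ξ₂.
Selectivity: 2ξ₁ / (1ξ₂) = 0.67 → ξ₁ = 0.335 ξ₂.
Substitute: (1·0.335 + 2) ξ₂ = 146.7 → ξ₂ = 62.81 kmol/h, ξ₁ = 21.04 kmol/h.
Outlet amounts (n = n₀ + Σ ν·ξ):
  A: 511 − 1(21.04) − 2(62.81) = 364.3
  B: 587 − 1(21.04) − 1(62.81) = 503.2
  C: 0 + 2(21.04) = 42.08
  F: 0 + 1(62.81) = 62.81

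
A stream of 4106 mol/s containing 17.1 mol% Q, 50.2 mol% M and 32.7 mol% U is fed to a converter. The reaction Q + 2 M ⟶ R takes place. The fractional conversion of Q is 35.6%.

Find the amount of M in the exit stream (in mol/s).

1560 mol/s

Q reacted = 0.356 × 702.1 = 250 mol/s; ν_Q = −1, so ξ = 250/1 = 250 mol/s.
Outlet amounts (n = n₀ + ν ξ):
  Q: 702.1 − 1(250) = 452.2
  M: 2061 − 2(250) = 1561
  R: 0 + 1(250) = 250
  U: 1343 (inert)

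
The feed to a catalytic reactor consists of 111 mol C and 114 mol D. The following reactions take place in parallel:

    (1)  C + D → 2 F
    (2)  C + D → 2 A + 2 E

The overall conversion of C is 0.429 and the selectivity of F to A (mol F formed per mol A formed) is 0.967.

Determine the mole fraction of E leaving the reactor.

Conversion of C: C consumed = 0.429 × 111 = 47.62 mol = 1ξ₁ + 1ξ₂.
Selectivity: 2ξ₁ / (2ξ₂) = 0.967 → ξ₁ = 0.967 ξ₂.
Substitute: (1·0.967 + 1) ξ₂ = 47.62 → ξ₂ = 24.21 mol, ξ₁ = 23.41 mol.
Outlet amounts (n = n₀ + Σ ν·ξ):
  C: 111 − 1(23.41) − 1(24.21) = 63.38
  D: 114 − 1(23.41) − 1(24.21) = 66.38
  F: 0 + 2(23.41) = 46.82
  A: 0 + 2(24.21) = 48.42
  E: 0 + 2(24.21) = 48.42
Total out = 273.4 mol; y_E = 48.42 / 273.4 = 0.1771.

0.177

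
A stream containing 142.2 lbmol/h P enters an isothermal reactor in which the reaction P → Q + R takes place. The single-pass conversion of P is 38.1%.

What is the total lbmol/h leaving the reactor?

196 lbmol/h

P reacted = 0.381 × 142.2 = 54.18 lbmol/h; ν_P = −1, so ξ = 54.18/1 = 54.18 lbmol/h.
Outlet amounts (n = n₀ + ν ξ):
  P: 142.2 − 1(54.18) = 88.02
  Q: 0 + 1(54.18) = 54.18
  R: 0 + 1(54.18) = 54.18
Total out = 88.02 + 54.18 + 54.18 = 196.4 lbmol/h.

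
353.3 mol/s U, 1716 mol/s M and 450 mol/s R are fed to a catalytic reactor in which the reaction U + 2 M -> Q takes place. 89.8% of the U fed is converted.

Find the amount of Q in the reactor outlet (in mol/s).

317 mol/s

U reacted = 0.898 × 353.3 = 317.3 mol/s; ν_U = −1, so ξ = 317.3/1 = 317.3 mol/s.
Outlet amounts (n = n₀ + ν ξ):
  U: 353.3 − 1(317.3) = 36.04
  M: 1716 − 2(317.3) = 1081
  Q: 0 + 1(317.3) = 317.3
  R: 450 (inert)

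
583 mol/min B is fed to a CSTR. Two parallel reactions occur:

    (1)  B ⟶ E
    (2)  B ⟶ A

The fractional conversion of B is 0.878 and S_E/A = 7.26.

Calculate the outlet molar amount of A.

Conversion of B: B consumed = 0.878 × 583 = 511.9 mol/min = 1ξ₁ + 1ξ₂.
Selectivity: 1ξ₁ / (1ξ₂) = 7.26 → ξ₁ = 7.26 ξ₂.
Substitute: (1·7.26 + 1) ξ₂ = 511.9 → ξ₂ = 61.97 mol/min, ξ₁ = 449.9 mol/min.
Outlet amounts (n = n₀ + Σ ν·ξ):
  B: 583 − 1(449.9) − 1(61.97) = 71.13
  E: 0 + 1(449.9) = 449.9
  A: 0 + 1(61.97) = 61.97

62 mol/min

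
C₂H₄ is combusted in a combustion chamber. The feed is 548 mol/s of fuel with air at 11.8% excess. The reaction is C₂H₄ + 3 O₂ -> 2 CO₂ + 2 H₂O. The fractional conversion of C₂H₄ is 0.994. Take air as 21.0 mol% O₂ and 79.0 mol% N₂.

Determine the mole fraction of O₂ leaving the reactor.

Stoichiometric O₂ = 3 × 548 = 1644 mol/s; O₂ fed = 1644 × 1.118 = 1838 mol/s.
N₂ fed = 1838 × 79/21 = 6914 mol/s.
Fuel reacted = 0.994 × 548 → ξ = 544.7 mol/s.
Outlet (n = n₀ + ν ξ):
  C₂H₄: 548 − 1(544.7) = 3.288
  O₂: 1838 − 3(544.7) = 203.9
  N₂: 6914 (inert)
  CO₂: 0 + 2(544.7) = 1089
  H₂O: 0 + 2(544.7) = 1089
Total out = 9300 mol/s; y_O₂ = 203.9 / 9300 = 0.02192.

0.0219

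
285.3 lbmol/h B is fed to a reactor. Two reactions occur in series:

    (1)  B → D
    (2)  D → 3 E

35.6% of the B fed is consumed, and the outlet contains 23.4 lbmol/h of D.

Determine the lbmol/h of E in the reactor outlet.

235 lbmol/h

Conversion of B: B consumed = 1ξ₁ = 0.356 × 285.3 → ξ₁ = 101.6 lbmol/h.
D balance: n_D = 0 + 1ξ₁ − 1ξ₂ = 23.4 → ξ₂ = (1·101.6 − 23.4)/1 = 78.17 lbmol/h.
Outlet amounts (n = n₀ + Σ ν·ξ):
  B: 285.3 − 1(101.6) = 183.7
  D: 0 + 1(101.6) − 1(78.17) = 23.4
  E: 0 + 3(78.17) = 234.5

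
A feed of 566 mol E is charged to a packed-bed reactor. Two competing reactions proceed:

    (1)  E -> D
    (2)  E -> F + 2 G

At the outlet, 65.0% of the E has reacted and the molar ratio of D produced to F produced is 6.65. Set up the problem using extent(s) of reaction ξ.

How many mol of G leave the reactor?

Conversion of E: E consumed = 0.65 × 566 = 367.9 mol = 1ξ₁ + 1ξ₂.
Selectivity: 1ξ₁ / (1ξ₂) = 6.65 → ξ₁ = 6.65 ξ₂.
Substitute: (1·6.65 + 1) ξ₂ = 367.9 → ξ₂ = 48.09 mol, ξ₁ = 319.8 mol.
Outlet amounts (n = n₀ + Σ ν·ξ):
  E: 566 − 1(319.8) − 1(48.09) = 198.1
  D: 0 + 1(319.8) = 319.8
  F: 0 + 1(48.09) = 48.09
  G: 0 + 2(48.09) = 96.18

96.2 mol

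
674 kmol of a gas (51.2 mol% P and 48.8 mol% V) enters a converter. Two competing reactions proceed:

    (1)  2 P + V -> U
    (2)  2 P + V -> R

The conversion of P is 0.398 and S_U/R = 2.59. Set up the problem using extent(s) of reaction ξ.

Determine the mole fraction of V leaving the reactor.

Conversion of P: P consumed = 0.398 × 345.1 = 137.3 kmol = 2ξ₁ + 2ξ₂.
Selectivity: 1ξ₁ / (1ξ₂) = 2.59 → ξ₁ = 2.59 ξ₂.
Substitute: (2·2.59 + 2) ξ₂ = 137.3 → ξ₂ = 19.13 kmol, ξ₁ = 49.54 kmol.
Outlet amounts (n = n₀ + Σ ν·ξ):
  P: 345.1 − 2(49.54) − 2(19.13) = 207.7
  V: 328.9 − 1(49.54) − 1(19.13) = 260.2
  U: 0 + 1(49.54) = 49.54
  R: 0 + 1(19.13) = 19.13
Total out = 536.7 kmol; y_V = 260.2 / 536.7 = 0.4849.

0.485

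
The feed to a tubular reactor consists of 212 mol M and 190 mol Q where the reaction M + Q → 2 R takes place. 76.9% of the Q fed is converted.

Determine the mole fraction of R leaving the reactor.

Q reacted = 0.769 × 190 = 146.1 mol; ν_Q = −1, so ξ = 146.1/1 = 146.1 mol.
Outlet amounts (n = n₀ + ν ξ):
  M: 212 − 1(146.1) = 65.89
  Q: 190 − 1(146.1) = 43.89
  R: 0 + 2(146.1) = 292.2
Total out = 402 mol; y_R = 292.2 / 402 = 0.7269.

0.727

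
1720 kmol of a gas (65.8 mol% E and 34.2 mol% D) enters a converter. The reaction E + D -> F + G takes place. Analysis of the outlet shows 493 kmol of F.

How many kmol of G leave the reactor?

For F: n = n₀ + 1ξ → 493 = 0 + 1ξ, giving ξ = 493 kmol.
Outlet amounts (n = n₀ + ν ξ):
  E: 1132 − 1(493) = 638.8
  D: 588.2 − 1(493) = 95.24
  F: 0 + 1(493) = 493
  G: 0 + 1(493) = 493

493 kmol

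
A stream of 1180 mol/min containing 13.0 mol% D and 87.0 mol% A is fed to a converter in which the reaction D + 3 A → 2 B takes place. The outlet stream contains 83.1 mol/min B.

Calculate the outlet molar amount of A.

902 mol/min

For B: n = n₀ + 2ξ → 83.1 = 0 + 2ξ, giving ξ = 41.55 mol/min.
Outlet amounts (n = n₀ + ν ξ):
  D: 153.4 − 1(41.55) = 111.9
  A: 1027 − 3(41.55) = 901.9
  B: 0 + 2(41.55) = 83.1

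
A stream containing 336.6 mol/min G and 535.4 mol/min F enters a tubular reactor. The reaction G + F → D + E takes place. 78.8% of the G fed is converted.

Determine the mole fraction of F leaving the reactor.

G reacted = 0.788 × 336.6 = 265.2 mol/min; ν_G = −1, so ξ = 265.2/1 = 265.2 mol/min.
Outlet amounts (n = n₀ + ν ξ):
  G: 336.6 − 1(265.2) = 71.36
  F: 535.4 − 1(265.2) = 270.2
  D: 0 + 1(265.2) = 265.2
  E: 0 + 1(265.2) = 265.2
Total out = 872 mol/min; y_F = 270.2 / 872 = 0.3098.

0.31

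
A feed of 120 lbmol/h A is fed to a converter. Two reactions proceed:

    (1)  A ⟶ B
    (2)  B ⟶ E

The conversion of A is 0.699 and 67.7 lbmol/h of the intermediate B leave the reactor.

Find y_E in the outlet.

Conversion of A: A consumed = 1ξ₁ = 0.699 × 120 → ξ₁ = 83.88 lbmol/h.
B balance: n_B = 0 + 1ξ₁ − 1ξ₂ = 67.7 → ξ₂ = (1·83.88 − 67.7)/1 = 16.18 lbmol/h.
Outlet amounts (n = n₀ + Σ ν·ξ):
  A: 120 − 1(83.88) = 36.12
  B: 0 + 1(83.88) − 1(16.18) = 67.7
  E: 0 + 1(16.18) = 16.18
Total out = 120 lbmol/h; y_E = 16.18 / 120 = 0.1348.

0.135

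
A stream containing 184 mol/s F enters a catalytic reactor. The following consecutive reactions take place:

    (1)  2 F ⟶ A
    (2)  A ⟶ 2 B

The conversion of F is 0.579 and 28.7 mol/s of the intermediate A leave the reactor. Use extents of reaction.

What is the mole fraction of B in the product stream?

Conversion of F: F consumed = 2ξ₁ = 0.579 × 184 → ξ₁ = 53.27 mol/s.
A balance: n_A = 0 + 1ξ₁ − 1ξ₂ = 28.7 → ξ₂ = (1·53.27 − 28.7)/1 = 24.57 mol/s.
Outlet amounts (n = n₀ + Σ ν·ξ):
  F: 184 − 2(53.27) = 77.46
  A: 0 + 1(53.27) − 1(24.57) = 28.7
  B: 0 + 2(24.57) = 49.14
Total out = 155.3 mol/s; y_B = 49.14 / 155.3 = 0.3164.

0.316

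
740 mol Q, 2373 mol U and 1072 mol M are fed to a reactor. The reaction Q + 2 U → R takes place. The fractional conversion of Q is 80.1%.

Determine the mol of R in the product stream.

593 mol

Q reacted = 0.801 × 740 = 592.7 mol; ν_Q = −1, so ξ = 592.7/1 = 592.7 mol.
Outlet amounts (n = n₀ + ν ξ):
  Q: 740 − 1(592.7) = 147.3
  U: 2373 − 2(592.7) = 1188
  R: 0 + 1(592.7) = 592.7
  M: 1072 (inert)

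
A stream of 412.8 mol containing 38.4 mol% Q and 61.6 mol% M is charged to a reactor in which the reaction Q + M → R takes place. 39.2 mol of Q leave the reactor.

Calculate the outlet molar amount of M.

135 mol

For Q: n = n₀ − 1ξ → 39.2 = 158.5 − 1ξ, giving ξ = 119.3 mol.
Outlet amounts (n = n₀ + ν ξ):
  Q: 158.5 − 1(119.3) = 39.2
  M: 254.3 − 1(119.3) = 135
  R: 0 + 1(119.3) = 119.3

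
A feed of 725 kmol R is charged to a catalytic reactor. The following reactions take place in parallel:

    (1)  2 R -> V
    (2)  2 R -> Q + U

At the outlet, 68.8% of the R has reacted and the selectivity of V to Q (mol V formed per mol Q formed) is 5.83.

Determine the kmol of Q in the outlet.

36.5 kmol

Conversion of R: R consumed = 0.688 × 725 = 498.8 kmol = 2ξ₁ + 2ξ₂.
Selectivity: 1ξ₁ / (1ξ₂) = 5.83 → ξ₁ = 5.83 ξ₂.
Substitute: (2·5.83 + 2) ξ₂ = 498.8 → ξ₂ = 36.52 kmol, ξ₁ = 212.9 kmol.
Outlet amounts (n = n₀ + Σ ν·ξ):
  R: 725 − 2(212.9) − 2(36.52) = 226.2
  V: 0 + 1(212.9) = 212.9
  Q: 0 + 1(36.52) = 36.52
  U: 0 + 1(36.52) = 36.52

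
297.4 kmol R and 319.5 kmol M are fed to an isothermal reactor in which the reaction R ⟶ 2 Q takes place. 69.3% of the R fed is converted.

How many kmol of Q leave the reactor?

412 kmol

R reacted = 0.693 × 297.4 = 206.1 kmol; ν_R = −1, so ξ = 206.1/1 = 206.1 kmol.
Outlet amounts (n = n₀ + ν ξ):
  R: 297.4 − 1(206.1) = 91.3
  Q: 0 + 2(206.1) = 412.2
  M: 319.5 (inert)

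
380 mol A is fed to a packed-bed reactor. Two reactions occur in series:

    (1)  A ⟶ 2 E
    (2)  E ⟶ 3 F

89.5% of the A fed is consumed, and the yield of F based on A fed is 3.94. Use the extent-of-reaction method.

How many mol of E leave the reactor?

Conversion of A: A consumed = 1ξ₁ = 0.895 × 380 → ξ₁ = 340.1 mol.
Yield of F: 3ξ₂ / 380 = 3.94 → ξ₂ = 499.1 mol.
Outlet amounts (n = n₀ + Σ ν·ξ):
  A: 380 − 1(340.1) = 39.9
  E: 0 + 2(340.1) − 1(499.1) = 181.1
  F: 0 + 3(499.1) = 1497

181 mol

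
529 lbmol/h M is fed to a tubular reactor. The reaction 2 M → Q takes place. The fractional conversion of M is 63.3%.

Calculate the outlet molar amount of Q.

167 lbmol/h

M reacted = 0.633 × 529 = 334.9 lbmol/h; ν_M = −2, so ξ = 334.9/2 = 167.4 lbmol/h.
Outlet amounts (n = n₀ + ν ξ):
  M: 529 − 2(167.4) = 194.1
  Q: 0 + 1(167.4) = 167.4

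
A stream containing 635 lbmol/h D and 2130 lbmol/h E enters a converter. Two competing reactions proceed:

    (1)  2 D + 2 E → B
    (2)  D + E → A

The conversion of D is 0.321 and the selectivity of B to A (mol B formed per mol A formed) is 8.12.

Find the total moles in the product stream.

2470 lbmol/h

Conversion of D: D consumed = 0.321 × 635 = 203.8 lbmol/h = 2ξ₁ + 1ξ₂.
Selectivity: 1ξ₁ / (1ξ₂) = 8.12 → ξ₁ = 8.12 ξ₂.
Substitute: (2·8.12 + 1) ξ₂ = 203.8 → ξ₂ = 11.82 lbmol/h, ξ₁ = 96.01 lbmol/h.
Outlet amounts (n = n₀ + Σ ν·ξ):
  D: 635 − 2(96.01) − 1(11.82) = 431.2
  E: 2130 − 2(96.01) − 1(11.82) = 1926
  B: 0 + 1(96.01) = 96.01
  A: 0 + 1(11.82) = 11.82
Total out = 431.2 + 1926 + 96.01 + 11.82 = 2465 lbmol/h.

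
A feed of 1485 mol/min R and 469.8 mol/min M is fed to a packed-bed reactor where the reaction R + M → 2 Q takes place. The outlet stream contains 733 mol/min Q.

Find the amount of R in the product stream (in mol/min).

1120 mol/min

For Q: n = n₀ + 2ξ → 733 = 0 + 2ξ, giving ξ = 366.5 mol/min.
Outlet amounts (n = n₀ + ν ξ):
  R: 1485 − 1(366.5) = 1118
  M: 469.8 − 1(366.5) = 103.3
  Q: 0 + 2(366.5) = 733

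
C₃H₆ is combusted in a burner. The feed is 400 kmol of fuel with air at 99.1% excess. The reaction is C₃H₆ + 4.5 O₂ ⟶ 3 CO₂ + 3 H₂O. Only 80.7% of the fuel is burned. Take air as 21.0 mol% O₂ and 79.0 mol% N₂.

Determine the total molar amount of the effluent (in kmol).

Stoichiometric O₂ = 4.5 × 400 = 1800 kmol; O₂ fed = 1800 × 1.991 = 3584 kmol.
N₂ fed = 3584 × 79/21 = 13480 kmol.
Fuel reacted = 0.807 × 400 → ξ = 322.8 kmol.
Outlet (n = n₀ + ν ξ):
  C₃H₆: 400 − 1(322.8) = 77.2
  O₂: 3584 − 4.5(322.8) = 2131
  N₂: 13480 (inert)
  CO₂: 0 + 3(322.8) = 968.4
  H₂O: 0 + 3(322.8) = 968.4
Total out = 77.2 + 2131 + 13480 + 968.4 + 968.4 = 17630 kmol.

17600 kmol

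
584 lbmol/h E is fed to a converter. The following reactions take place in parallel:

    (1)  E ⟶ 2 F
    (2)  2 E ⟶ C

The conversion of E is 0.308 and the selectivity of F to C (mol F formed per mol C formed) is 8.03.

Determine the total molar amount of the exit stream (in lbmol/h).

674 lbmol/h

Conversion of E: E consumed = 0.308 × 584 = 179.9 lbmol/h = 1ξ₁ + 2ξ₂.
Selectivity: 2ξ₁ / (1ξ₂) = 8.03 → ξ₁ = 4.015 ξ₂.
Substitute: (1·4.015 + 2) ξ₂ = 179.9 → ξ₂ = 29.9 lbmol/h, ξ₁ = 120.1 lbmol/h.
Outlet amounts (n = n₀ + Σ ν·ξ):
  E: 584 − 1(120.1) − 2(29.9) = 404.1
  F: 0 + 2(120.1) = 240.1
  C: 0 + 1(29.9) = 29.9
Total out = 404.1 + 240.1 + 29.9 = 674.2 lbmol/h.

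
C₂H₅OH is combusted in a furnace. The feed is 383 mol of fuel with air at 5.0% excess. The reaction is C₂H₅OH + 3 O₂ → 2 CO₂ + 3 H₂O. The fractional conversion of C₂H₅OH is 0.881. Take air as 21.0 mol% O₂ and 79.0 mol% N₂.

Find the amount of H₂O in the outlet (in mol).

Stoichiometric O₂ = 3 × 383 = 1149 mol; O₂ fed = 1149 × 1.050 = 1206 mol.
N₂ fed = 1206 × 79/21 = 4539 mol.
Fuel reacted = 0.881 × 383 → ξ = 337.4 mol.
Outlet (n = n₀ + ν ξ):
  C₂H₅OH: 383 − 1(337.4) = 45.58
  O₂: 1206 − 3(337.4) = 194.2
  N₂: 4539 (inert)
  CO₂: 0 + 2(337.4) = 674.8
  H₂O: 0 + 3(337.4) = 1012

1010 mol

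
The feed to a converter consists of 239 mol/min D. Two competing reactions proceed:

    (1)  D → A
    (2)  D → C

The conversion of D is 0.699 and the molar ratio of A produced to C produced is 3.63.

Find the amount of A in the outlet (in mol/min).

131 mol/min

Conversion of D: D consumed = 0.699 × 239 = 167.1 mol/min = 1ξ₁ + 1ξ₂.
Selectivity: 1ξ₁ / (1ξ₂) = 3.63 → ξ₁ = 3.63 ξ₂.
Substitute: (1·3.63 + 1) ξ₂ = 167.1 → ξ₂ = 36.08 mol/min, ξ₁ = 131 mol/min.
Outlet amounts (n = n₀ + Σ ν·ξ):
  D: 239 − 1(131) − 1(36.08) = 71.94
  A: 0 + 1(131) = 131
  C: 0 + 1(36.08) = 36.08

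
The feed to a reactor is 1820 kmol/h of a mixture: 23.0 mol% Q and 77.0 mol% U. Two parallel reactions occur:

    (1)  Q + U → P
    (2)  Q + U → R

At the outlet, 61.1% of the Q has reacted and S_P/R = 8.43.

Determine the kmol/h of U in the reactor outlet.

Conversion of Q: Q consumed = 0.611 × 418.6 = 255.8 kmol/h = 1ξ₁ + 1ξ₂.
Selectivity: 1ξ₁ / (1ξ₂) = 8.43 → ξ₁ = 8.43 ξ₂.
Substitute: (1·8.43 + 1) ξ₂ = 255.8 → ξ₂ = 27.12 kmol/h, ξ₁ = 228.6 kmol/h.
Outlet amounts (n = n₀ + Σ ν·ξ):
  Q: 418.6 − 1(228.6) − 1(27.12) = 162.8
  U: 1401 − 1(228.6) − 1(27.12) = 1146
  P: 0 + 1(228.6) = 228.6
  R: 0 + 1(27.12) = 27.12

1150 kmol/h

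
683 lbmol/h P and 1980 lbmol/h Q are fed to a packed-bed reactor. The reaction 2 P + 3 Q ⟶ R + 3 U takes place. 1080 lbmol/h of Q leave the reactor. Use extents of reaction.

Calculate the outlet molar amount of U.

900 lbmol/h

For Q: n = n₀ − 3ξ → 1080 = 1980 − 3ξ, giving ξ = 300 lbmol/h.
Outlet amounts (n = n₀ + ν ξ):
  P: 683 − 2(300) = 83
  Q: 1980 − 3(300) = 1080
  R: 0 + 1(300) = 300
  U: 0 + 3(300) = 900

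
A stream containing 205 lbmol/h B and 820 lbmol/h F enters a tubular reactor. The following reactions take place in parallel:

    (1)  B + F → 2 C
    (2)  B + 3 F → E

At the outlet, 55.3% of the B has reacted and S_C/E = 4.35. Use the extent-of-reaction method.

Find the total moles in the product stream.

Conversion of B: B consumed = 0.553 × 205 = 113.4 lbmol/h = 1ξ₁ + 1ξ₂.
Selectivity: 2ξ₁ / (1ξ₂) = 4.35 → ξ₁ = 2.175 ξ₂.
Substitute: (1·2.175 + 1) ξ₂ = 113.4 → ξ₂ = 35.71 lbmol/h, ξ₁ = 77.66 lbmol/h.
Outlet amounts (n = n₀ + Σ ν·ξ):
  B: 205 − 1(77.66) − 1(35.71) = 91.63
  F: 820 − 1(77.66) − 3(35.71) = 635.2
  C: 0 + 2(77.66) = 155.3
  E: 0 + 1(35.71) = 35.71
Total out = 91.63 + 635.2 + 155.3 + 35.71 = 917.9 lbmol/h.

918 lbmol/h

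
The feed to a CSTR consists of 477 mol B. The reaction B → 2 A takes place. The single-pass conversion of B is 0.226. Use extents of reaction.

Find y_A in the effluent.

0.369

B reacted = 0.226 × 477 = 107.8 mol; ν_B = −1, so ξ = 107.8/1 = 107.8 mol.
Outlet amounts (n = n₀ + ν ξ):
  B: 477 − 1(107.8) = 369.2
  A: 0 + 2(107.8) = 215.6
Total out = 584.8 mol; y_A = 215.6 / 584.8 = 0.3687.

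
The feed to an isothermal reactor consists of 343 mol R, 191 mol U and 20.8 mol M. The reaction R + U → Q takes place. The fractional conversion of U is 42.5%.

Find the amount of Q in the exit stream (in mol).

U reacted = 0.425 × 191 = 81.17 mol; ν_U = −1, so ξ = 81.17/1 = 81.17 mol.
Outlet amounts (n = n₀ + ν ξ):
  R: 343 − 1(81.17) = 261.8
  U: 191 − 1(81.17) = 109.8
  Q: 0 + 1(81.17) = 81.17
  M: 20.8 (inert)

81.2 mol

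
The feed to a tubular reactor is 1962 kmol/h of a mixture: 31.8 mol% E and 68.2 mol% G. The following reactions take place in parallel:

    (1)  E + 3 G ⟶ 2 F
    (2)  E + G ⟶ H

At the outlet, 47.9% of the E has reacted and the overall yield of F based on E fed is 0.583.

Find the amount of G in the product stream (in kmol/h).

Yield of F: 2ξ₁ / 623.9 = 0.583 → ξ₁ = 181.9 kmol/h.
Conversion of E: 1ξ₁ + 1ξ₂ = 0.479 × 623.9 = 298.9 → ξ₂ = 117 kmol/h.
Outlet amounts (n = n₀ + Σ ν·ξ):
  E: 623.9 − 1(181.9) − 1(117) = 325.1
  G: 1338 − 3(181.9) − 1(117) = 675.5
  F: 0 + 2(181.9) = 363.7
  H: 0 + 1(117) = 117

675 kmol/h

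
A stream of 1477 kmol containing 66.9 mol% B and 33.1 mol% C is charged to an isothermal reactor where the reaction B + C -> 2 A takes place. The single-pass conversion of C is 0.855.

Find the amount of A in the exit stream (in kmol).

C reacted = 0.855 × 488.9 = 418 kmol; ν_C = −1, so ξ = 418/1 = 418 kmol.
Outlet amounts (n = n₀ + ν ξ):
  B: 988.1 − 1(418) = 570.1
  C: 488.9 − 1(418) = 70.89
  A: 0 + 2(418) = 836

836 kmol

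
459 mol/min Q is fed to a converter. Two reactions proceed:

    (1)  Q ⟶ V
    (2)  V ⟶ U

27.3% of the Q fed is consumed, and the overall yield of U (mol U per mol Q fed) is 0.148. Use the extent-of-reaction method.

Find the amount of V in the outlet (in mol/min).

57.4 mol/min

Conversion of Q: Q consumed = 1ξ₁ = 0.273 × 459 → ξ₁ = 125.3 mol/min.
Yield of U: 1ξ₂ / 459 = 0.148 → ξ₂ = 67.93 mol/min.
Outlet amounts (n = n₀ + Σ ν·ξ):
  Q: 459 − 1(125.3) = 333.7
  V: 0 + 1(125.3) − 1(67.93) = 57.38
  U: 0 + 1(67.93) = 67.93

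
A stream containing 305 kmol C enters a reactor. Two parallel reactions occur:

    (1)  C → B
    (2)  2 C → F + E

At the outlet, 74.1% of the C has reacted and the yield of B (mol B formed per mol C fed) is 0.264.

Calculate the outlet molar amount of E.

Yield of B: 1ξ₁ / 305 = 0.264 → ξ₁ = 80.52 kmol.
Conversion of C: 1ξ₁ + 2ξ₂ = 0.741 × 305 = 226 → ξ₂ = 72.74 kmol.
Outlet amounts (n = n₀ + Σ ν·ξ):
  C: 305 − 1(80.52) − 2(72.74) = 79
  B: 0 + 1(80.52) = 80.52
  F: 0 + 1(72.74) = 72.74
  E: 0 + 1(72.74) = 72.74

72.7 kmol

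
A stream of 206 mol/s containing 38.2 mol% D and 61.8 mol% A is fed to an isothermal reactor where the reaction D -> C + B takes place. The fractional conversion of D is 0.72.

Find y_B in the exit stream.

D reacted = 0.72 × 78.69 = 56.66 mol/s; ν_D = −1, so ξ = 56.66/1 = 56.66 mol/s.
Outlet amounts (n = n₀ + ν ξ):
  D: 78.69 − 1(56.66) = 22.03
  C: 0 + 1(56.66) = 56.66
  B: 0 + 1(56.66) = 56.66
  A: 127.3 (inert)
Total out = 262.7 mol/s; y_B = 56.66 / 262.7 = 0.2157.

0.216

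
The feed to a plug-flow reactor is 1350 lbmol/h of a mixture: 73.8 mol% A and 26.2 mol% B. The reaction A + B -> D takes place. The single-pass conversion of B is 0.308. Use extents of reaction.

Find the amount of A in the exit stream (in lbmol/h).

887 lbmol/h

B reacted = 0.308 × 353.7 = 108.9 lbmol/h; ν_B = −1, so ξ = 108.9/1 = 108.9 lbmol/h.
Outlet amounts (n = n₀ + ν ξ):
  A: 996.3 − 1(108.9) = 887.4
  B: 353.7 − 1(108.9) = 244.8
  D: 0 + 1(108.9) = 108.9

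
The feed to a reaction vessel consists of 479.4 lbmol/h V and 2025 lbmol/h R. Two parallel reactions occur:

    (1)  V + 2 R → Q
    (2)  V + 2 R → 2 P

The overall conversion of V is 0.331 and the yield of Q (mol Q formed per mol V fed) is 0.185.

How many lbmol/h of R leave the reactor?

Yield of Q: 1ξ₁ / 479.4 = 0.185 → ξ₁ = 88.69 lbmol/h.
Conversion of V: 1ξ₁ + 1ξ₂ = 0.331 × 479.4 = 158.7 → ξ₂ = 69.99 lbmol/h.
Outlet amounts (n = n₀ + Σ ν·ξ):
  V: 479.4 − 1(88.69) − 1(69.99) = 320.7
  R: 2025 − 2(88.69) − 2(69.99) = 1708
  Q: 0 + 1(88.69) = 88.69
  P: 0 + 2(69.99) = 140

1710 lbmol/h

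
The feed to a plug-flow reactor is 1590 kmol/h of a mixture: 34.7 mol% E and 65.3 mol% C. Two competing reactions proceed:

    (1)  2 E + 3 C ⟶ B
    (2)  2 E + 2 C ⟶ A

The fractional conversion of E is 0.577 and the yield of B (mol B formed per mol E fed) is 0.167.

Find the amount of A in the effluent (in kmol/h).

Yield of B: 1ξ₁ / 551.7 = 0.167 → ξ₁ = 92.14 kmol/h.
Conversion of E: 2ξ₁ + 2ξ₂ = 0.577 × 551.7 = 318.3 → ξ₂ = 67.04 kmol/h.
Outlet amounts (n = n₀ + Σ ν·ξ):
  E: 551.7 − 2(92.14) − 2(67.04) = 233.4
  C: 1038 − 3(92.14) − 2(67.04) = 627.8
  B: 0 + 1(92.14) = 92.14
  A: 0 + 1(67.04) = 67.04

67 kmol/h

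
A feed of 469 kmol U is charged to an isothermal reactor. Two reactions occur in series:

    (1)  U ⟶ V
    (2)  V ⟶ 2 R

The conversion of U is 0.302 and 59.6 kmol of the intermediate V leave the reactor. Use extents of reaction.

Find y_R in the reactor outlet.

0.298

Conversion of U: U consumed = 1ξ₁ = 0.302 × 469 → ξ₁ = 141.6 kmol.
V balance: n_V = 0 + 1ξ₁ − 1ξ₂ = 59.6 → ξ₂ = (1·141.6 − 59.6)/1 = 82.04 kmol.
Outlet amounts (n = n₀ + Σ ν·ξ):
  U: 469 − 1(141.6) = 327.4
  V: 0 + 1(141.6) − 1(82.04) = 59.6
  R: 0 + 2(82.04) = 164.1
Total out = 551 kmol; y_R = 164.1 / 551 = 0.2978.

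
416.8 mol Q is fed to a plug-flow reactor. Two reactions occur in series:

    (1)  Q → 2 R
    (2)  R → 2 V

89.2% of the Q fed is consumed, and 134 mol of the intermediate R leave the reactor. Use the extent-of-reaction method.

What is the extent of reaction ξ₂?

ξ₂ = 610 mol

Conversion of Q: Q consumed = 1ξ₁ = 0.892 × 416.8 → ξ₁ = 371.8 mol.
R balance: n_R = 0 + 2ξ₁ − 1ξ₂ = 134 → ξ₂ = (2·371.8 − 134)/1 = 609.6 mol.
Outlet amounts (n = n₀ + Σ ν·ξ):
  Q: 416.8 − 1(371.8) = 45.01
  R: 0 + 2(371.8) − 1(609.6) = 134
  V: 0 + 2(609.6) = 1219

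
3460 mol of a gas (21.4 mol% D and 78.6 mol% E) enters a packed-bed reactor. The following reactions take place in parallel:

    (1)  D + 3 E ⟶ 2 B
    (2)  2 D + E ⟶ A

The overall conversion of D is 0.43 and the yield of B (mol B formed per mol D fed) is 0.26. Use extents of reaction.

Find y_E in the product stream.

Yield of B: 2ξ₁ / 740.4 = 0.26 → ξ₁ = 96.26 mol.
Conversion of D: 1ξ₁ + 2ξ₂ = 0.43 × 740.4 = 318.4 → ξ₂ = 111.1 mol.
Outlet amounts (n = n₀ + Σ ν·ξ):
  D: 740.4 − 1(96.26) − 2(111.1) = 422.1
  E: 2720 − 3(96.26) − 1(111.1) = 2320
  B: 0 + 2(96.26) = 192.5
  A: 0 + 1(111.1) = 111.1
Total out = 3045 mol; y_E = 2320 / 3045 = 0.7617.

0.762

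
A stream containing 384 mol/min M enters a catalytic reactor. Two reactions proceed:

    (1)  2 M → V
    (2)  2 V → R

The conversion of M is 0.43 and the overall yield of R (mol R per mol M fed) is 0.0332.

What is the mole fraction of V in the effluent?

0.198

Conversion of M: M consumed = 2ξ₁ = 0.43 × 384 → ξ₁ = 82.56 mol/min.
Yield of R: 1ξ₂ / 384 = 0.0332 → ξ₂ = 12.75 mol/min.
Outlet amounts (n = n₀ + Σ ν·ξ):
  M: 384 − 2(82.56) = 218.9
  V: 0 + 1(82.56) − 2(12.75) = 57.06
  R: 0 + 1(12.75) = 12.75
Total out = 288.7 mol/min; y_V = 57.06 / 288.7 = 0.1977.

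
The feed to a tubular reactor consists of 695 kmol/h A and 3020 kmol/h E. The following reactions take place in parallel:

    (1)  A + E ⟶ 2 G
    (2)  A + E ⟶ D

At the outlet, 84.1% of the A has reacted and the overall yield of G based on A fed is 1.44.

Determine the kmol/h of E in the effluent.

Yield of G: 2ξ₁ / 695 = 1.44 → ξ₁ = 500.4 kmol/h.
Conversion of A: 1ξ₁ + 1ξ₂ = 0.841 × 695 = 584.5 → ξ₂ = 84.1 kmol/h.
Outlet amounts (n = n₀ + Σ ν·ξ):
  A: 695 − 1(500.4) − 1(84.1) = 110.5
  E: 3020 − 1(500.4) − 1(84.1) = 2436
  G: 0 + 2(500.4) = 1001
  D: 0 + 1(84.1) = 84.1

2440 kmol/h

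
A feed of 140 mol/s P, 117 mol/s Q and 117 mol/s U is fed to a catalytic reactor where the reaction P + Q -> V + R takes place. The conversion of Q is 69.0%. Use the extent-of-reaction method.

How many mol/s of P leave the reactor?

Q reacted = 0.69 × 117 = 80.73 mol/s; ν_Q = −1, so ξ = 80.73/1 = 80.73 mol/s.
Outlet amounts (n = n₀ + ν ξ):
  P: 140 − 1(80.73) = 59.27
  Q: 117 − 1(80.73) = 36.27
  V: 0 + 1(80.73) = 80.73
  R: 0 + 1(80.73) = 80.73
  U: 117 (inert)

59.3 mol/s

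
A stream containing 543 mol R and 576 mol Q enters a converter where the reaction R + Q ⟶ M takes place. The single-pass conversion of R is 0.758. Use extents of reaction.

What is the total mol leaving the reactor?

707 mol

R reacted = 0.758 × 543 = 411.6 mol; ν_R = −1, so ξ = 411.6/1 = 411.6 mol.
Outlet amounts (n = n₀ + ν ξ):
  R: 543 − 1(411.6) = 131.4
  Q: 576 − 1(411.6) = 164.4
  M: 0 + 1(411.6) = 411.6
Total out = 131.4 + 164.4 + 411.6 = 707.4 mol.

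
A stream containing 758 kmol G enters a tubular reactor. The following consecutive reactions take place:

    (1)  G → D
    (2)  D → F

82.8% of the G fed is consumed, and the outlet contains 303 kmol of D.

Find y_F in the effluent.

0.428

Conversion of G: G consumed = 1ξ₁ = 0.828 × 758 → ξ₁ = 627.6 kmol.
D balance: n_D = 0 + 1ξ₁ − 1ξ₂ = 303 → ξ₂ = (1·627.6 − 303)/1 = 324.6 kmol.
Outlet amounts (n = n₀ + Σ ν·ξ):
  G: 758 − 1(627.6) = 130.4
  D: 0 + 1(627.6) − 1(324.6) = 303
  F: 0 + 1(324.6) = 324.6
Total out = 758 kmol; y_F = 324.6 / 758 = 0.4283.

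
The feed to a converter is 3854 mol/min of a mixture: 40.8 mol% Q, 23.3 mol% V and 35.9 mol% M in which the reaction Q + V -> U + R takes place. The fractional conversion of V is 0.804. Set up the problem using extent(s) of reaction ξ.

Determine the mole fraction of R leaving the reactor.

0.187

V reacted = 0.804 × 898 = 722 mol/min; ν_V = −1, so ξ = 722/1 = 722 mol/min.
Outlet amounts (n = n₀ + ν ξ):
  Q: 1572 − 1(722) = 850.5
  V: 898 − 1(722) = 176
  U: 0 + 1(722) = 722
  R: 0 + 1(722) = 722
  M: 1384 (inert)
Total out = 3854 mol/min; y_R = 722 / 3854 = 0.1873.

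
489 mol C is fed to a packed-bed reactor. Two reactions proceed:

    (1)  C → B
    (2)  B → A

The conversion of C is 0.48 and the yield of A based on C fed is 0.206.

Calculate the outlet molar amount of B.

Conversion of C: C consumed = 1ξ₁ = 0.48 × 489 → ξ₁ = 234.7 mol.
Yield of A: 1ξ₂ / 489 = 0.206 → ξ₂ = 100.7 mol.
Outlet amounts (n = n₀ + Σ ν·ξ):
  C: 489 − 1(234.7) = 254.3
  B: 0 + 1(234.7) − 1(100.7) = 134
  A: 0 + 1(100.7) = 100.7

134 mol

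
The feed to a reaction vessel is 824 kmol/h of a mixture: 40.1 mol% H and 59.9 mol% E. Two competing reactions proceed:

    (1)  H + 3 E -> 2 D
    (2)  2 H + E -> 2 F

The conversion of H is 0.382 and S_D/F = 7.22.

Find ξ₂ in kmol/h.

Conversion of H: H consumed = 0.382 × 330.4 = 126.2 kmol/h = 1ξ₁ + 2ξ₂.
Selectivity: 2ξ₁ / (2ξ₂) = 7.22 → ξ₁ = 7.22 ξ₂.
Substitute: (1·7.22 + 2) ξ₂ = 126.2 → ξ₂ = 13.69 kmol/h, ξ₁ = 98.84 kmol/h.
Outlet amounts (n = n₀ + Σ ν·ξ):
  H: 330.4 − 1(98.84) − 2(13.69) = 204.2
  E: 493.6 − 3(98.84) − 1(13.69) = 183.4
  D: 0 + 2(98.84) = 197.7
  F: 0 + 2(13.69) = 27.38

ξ₂ = 13.7 kmol/h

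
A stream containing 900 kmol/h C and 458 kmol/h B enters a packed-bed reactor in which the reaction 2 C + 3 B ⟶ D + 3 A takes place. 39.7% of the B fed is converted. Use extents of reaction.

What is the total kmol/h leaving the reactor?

B reacted = 0.397 × 458 = 181.8 kmol/h; ν_B = −3, so ξ = 181.8/3 = 60.61 kmol/h.
Outlet amounts (n = n₀ + ν ξ):
  C: 900 − 2(60.61) = 778.8
  B: 458 − 3(60.61) = 276.2
  D: 0 + 1(60.61) = 60.61
  A: 0 + 3(60.61) = 181.8
Total out = 778.8 + 276.2 + 60.61 + 181.8 = 1297 kmol/h.

1300 kmol/h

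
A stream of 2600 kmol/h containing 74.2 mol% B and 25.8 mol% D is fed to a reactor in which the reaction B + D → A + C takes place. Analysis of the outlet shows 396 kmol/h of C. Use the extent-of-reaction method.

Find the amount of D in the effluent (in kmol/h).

For C: n = n₀ + 1ξ → 396 = 0 + 1ξ, giving ξ = 396 kmol/h.
Outlet amounts (n = n₀ + ν ξ):
  B: 1929 − 1(396) = 1533
  D: 670.8 − 1(396) = 274.8
  A: 0 + 1(396) = 396
  C: 0 + 1(396) = 396

275 kmol/h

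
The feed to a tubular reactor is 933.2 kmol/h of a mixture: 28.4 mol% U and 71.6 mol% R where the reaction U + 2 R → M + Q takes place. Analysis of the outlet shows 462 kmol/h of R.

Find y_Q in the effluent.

For R: n = n₀ − 2ξ → 462 = 668.2 − 2ξ, giving ξ = 103.1 kmol/h.
Outlet amounts (n = n₀ + ν ξ):
  U: 265 − 1(103.1) = 161.9
  R: 668.2 − 2(103.1) = 462
  M: 0 + 1(103.1) = 103.1
  Q: 0 + 1(103.1) = 103.1
Total out = 830.1 kmol/h; y_Q = 103.1 / 830.1 = 0.1242.

0.124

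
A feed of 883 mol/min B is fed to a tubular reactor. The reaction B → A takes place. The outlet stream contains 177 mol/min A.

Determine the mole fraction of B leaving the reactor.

0.8

For A: n = n₀ + 1ξ → 177 = 0 + 1ξ, giving ξ = 177 mol/min.
Outlet amounts (n = n₀ + ν ξ):
  B: 883 − 1(177) = 706
  A: 0 + 1(177) = 177
Total out = 883 mol/min; y_B = 706 / 883 = 0.7995.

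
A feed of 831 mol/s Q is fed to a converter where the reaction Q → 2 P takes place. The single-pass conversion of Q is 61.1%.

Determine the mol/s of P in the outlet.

1020 mol/s

Q reacted = 0.611 × 831 = 507.7 mol/s; ν_Q = −1, so ξ = 507.7/1 = 507.7 mol/s.
Outlet amounts (n = n₀ + ν ξ):
  Q: 831 − 1(507.7) = 323.3
  P: 0 + 2(507.7) = 1015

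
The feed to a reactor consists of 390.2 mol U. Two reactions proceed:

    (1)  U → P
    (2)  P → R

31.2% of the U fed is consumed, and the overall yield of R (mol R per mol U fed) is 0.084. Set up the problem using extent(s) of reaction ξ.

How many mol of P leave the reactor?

89 mol

Conversion of U: U consumed = 1ξ₁ = 0.312 × 390.2 → ξ₁ = 121.7 mol.
Yield of R: 1ξ₂ / 390.2 = 0.084 → ξ₂ = 32.78 mol.
Outlet amounts (n = n₀ + Σ ν·ξ):
  U: 390.2 − 1(121.7) = 268.5
  P: 0 + 1(121.7) − 1(32.78) = 88.97
  R: 0 + 1(32.78) = 32.78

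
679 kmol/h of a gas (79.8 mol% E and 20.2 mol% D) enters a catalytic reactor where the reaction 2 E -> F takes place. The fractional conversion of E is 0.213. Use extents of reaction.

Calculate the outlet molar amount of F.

57.7 kmol/h

E reacted = 0.213 × 541.8 = 115.4 kmol/h; ν_E = −2, so ξ = 115.4/2 = 57.71 kmol/h.
Outlet amounts (n = n₀ + ν ξ):
  E: 541.8 − 2(57.71) = 426.4
  F: 0 + 1(57.71) = 57.71
  D: 137.2 (inert)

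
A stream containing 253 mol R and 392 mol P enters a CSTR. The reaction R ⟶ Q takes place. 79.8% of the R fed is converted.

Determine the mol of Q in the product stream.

202 mol

R reacted = 0.798 × 253 = 201.9 mol; ν_R = −1, so ξ = 201.9/1 = 201.9 mol.
Outlet amounts (n = n₀ + ν ξ):
  R: 253 − 1(201.9) = 51.11
  Q: 0 + 1(201.9) = 201.9
  P: 392 (inert)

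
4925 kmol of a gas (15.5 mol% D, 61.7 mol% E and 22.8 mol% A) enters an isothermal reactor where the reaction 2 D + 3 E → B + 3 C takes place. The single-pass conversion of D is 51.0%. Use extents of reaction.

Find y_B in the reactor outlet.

0.0412

D reacted = 0.51 × 763.4 = 389.3 kmol; ν_D = −2, so ξ = 389.3/2 = 194.7 kmol.
Outlet amounts (n = n₀ + ν ξ):
  D: 763.4 − 2(194.7) = 374.1
  E: 3039 − 3(194.7) = 2455
  B: 0 + 1(194.7) = 194.7
  C: 0 + 3(194.7) = 584
  A: 1123 (inert)
Total out = 4730 kmol; y_B = 194.7 / 4730 = 0.04115.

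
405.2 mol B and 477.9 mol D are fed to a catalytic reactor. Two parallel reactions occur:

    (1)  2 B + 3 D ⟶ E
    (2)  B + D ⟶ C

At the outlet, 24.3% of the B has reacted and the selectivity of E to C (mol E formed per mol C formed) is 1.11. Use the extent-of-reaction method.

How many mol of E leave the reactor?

33.9 mol

Conversion of B: B consumed = 0.243 × 405.2 = 98.46 mol = 2ξ₁ + 1ξ₂.
Selectivity: 1ξ₁ / (1ξ₂) = 1.11 → ξ₁ = 1.11 ξ₂.
Substitute: (2·1.11 + 1) ξ₂ = 98.46 → ξ₂ = 30.58 mol, ξ₁ = 33.94 mol.
Outlet amounts (n = n₀ + Σ ν·ξ):
  B: 405.2 − 2(33.94) − 1(30.58) = 306.7
  D: 477.9 − 3(33.94) − 1(30.58) = 345.5
  E: 0 + 1(33.94) = 33.94
  C: 0 + 1(30.58) = 30.58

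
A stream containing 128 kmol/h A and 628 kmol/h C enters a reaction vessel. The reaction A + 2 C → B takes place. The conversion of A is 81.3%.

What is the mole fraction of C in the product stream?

0.766

A reacted = 0.813 × 128 = 104.1 kmol/h; ν_A = −1, so ξ = 104.1/1 = 104.1 kmol/h.
Outlet amounts (n = n₀ + ν ξ):
  A: 128 − 1(104.1) = 23.94
  C: 628 − 2(104.1) = 419.9
  B: 0 + 1(104.1) = 104.1
Total out = 547.9 kmol/h; y_C = 419.9 / 547.9 = 0.7664.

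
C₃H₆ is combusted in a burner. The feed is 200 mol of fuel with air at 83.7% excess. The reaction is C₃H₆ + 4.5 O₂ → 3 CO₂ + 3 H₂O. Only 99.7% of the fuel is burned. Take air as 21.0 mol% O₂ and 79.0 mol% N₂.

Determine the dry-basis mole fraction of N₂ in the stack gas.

0.821

Stoichiometric O₂ = 4.5 × 200 = 900 mol; O₂ fed = 900 × 1.837 = 1653 mol.
N₂ fed = 1653 × 79/21 = 6220 mol.
Fuel reacted = 0.997 × 200 → ξ = 199.4 mol.
Outlet (n = n₀ + ν ξ):
  C₃H₆: 200 − 1(199.4) = 0.6
  O₂: 1653 − 4.5(199.4) = 756
  N₂: 6220 (inert)
  CO₂: 0 + 3(199.4) = 598.2
  H₂O: 0 + 3(199.4) = 598.2
Dry total = 7574 mol; y_N₂ (dry) = 6220 / 7574 = 0.8211.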